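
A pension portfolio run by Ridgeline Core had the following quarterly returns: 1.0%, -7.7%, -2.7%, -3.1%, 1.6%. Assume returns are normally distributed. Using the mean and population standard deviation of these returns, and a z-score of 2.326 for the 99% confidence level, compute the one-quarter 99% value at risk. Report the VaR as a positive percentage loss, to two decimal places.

9.96

Mean return r̄ = -10.90 / 5 = -2.1800%
Σ(r − r̄)² = 55.9880; population σ = √(55.9880/5) = 3.3463%
VaR = −(r̄ − z·σ) = −(-2.1800 − 2.326 × 3.3463) = −(-9.9635) = 9.9635%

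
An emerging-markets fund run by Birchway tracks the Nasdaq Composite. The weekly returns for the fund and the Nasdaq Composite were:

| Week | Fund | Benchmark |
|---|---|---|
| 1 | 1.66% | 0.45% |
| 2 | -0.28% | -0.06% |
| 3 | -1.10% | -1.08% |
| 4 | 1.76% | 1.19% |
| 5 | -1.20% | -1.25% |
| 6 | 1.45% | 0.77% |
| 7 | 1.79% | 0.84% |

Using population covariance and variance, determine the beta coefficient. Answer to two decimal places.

r̄p = 0.5829%,  r̄m = 0.1229%
Cov = Σ(rp − r̄p)(rm − r̄m) / 7 = 1.0950
Var(rm) = Σ(rm − r̄m)² / 7 = 0.7920
β = Cov / Var = 1.0950 / 0.7920 = 1.3826

1.38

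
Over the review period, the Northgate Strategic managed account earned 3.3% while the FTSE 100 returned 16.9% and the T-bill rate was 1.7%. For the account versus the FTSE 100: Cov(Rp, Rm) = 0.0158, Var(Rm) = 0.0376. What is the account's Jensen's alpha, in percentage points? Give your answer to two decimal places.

β = Cov / Var = 0.0158 / 0.0376 = 0.4202
E[R] = Rf + β(Rm − Rf) = 1.7% + 0.4202 × (16.9% − 1.7%) = 8.0870%
α = Rp − E[R] = 3.3% − 8.0870% = -4.7870

-4.79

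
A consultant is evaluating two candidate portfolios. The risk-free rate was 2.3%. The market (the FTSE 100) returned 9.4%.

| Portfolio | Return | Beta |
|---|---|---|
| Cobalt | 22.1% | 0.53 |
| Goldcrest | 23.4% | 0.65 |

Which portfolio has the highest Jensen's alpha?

Goldcrest

Cobalt: α = 22.1% − [2.3% + 0.53 × (9.4% − 2.3%)] = 16.037
Goldcrest: α = 23.4% − [2.3% + 0.65 × (9.4% − 2.3%)] = 16.485
Highest: Goldcrest (16.485).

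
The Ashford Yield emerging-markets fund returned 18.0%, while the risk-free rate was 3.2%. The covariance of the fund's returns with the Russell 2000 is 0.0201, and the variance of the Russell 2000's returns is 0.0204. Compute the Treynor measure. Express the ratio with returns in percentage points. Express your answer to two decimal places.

β = Cov / Var = 0.0201 / 0.0204 = 0.9853
Treynor = (Rp − Rf) / β = (18.0% − 3.2%) / 0.9853 = 14.80 / 0.9853 = 15.0208

15.02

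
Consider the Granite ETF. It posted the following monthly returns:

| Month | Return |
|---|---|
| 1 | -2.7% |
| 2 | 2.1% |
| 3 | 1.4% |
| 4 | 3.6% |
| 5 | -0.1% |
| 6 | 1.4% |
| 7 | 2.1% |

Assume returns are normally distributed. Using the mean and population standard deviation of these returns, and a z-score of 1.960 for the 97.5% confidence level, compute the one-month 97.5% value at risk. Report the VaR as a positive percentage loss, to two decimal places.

2.54

μ = (-2.7 + 2.1 + 1.4 + 3.6 − 0.1 + 1.4 + 2.1) / 7 = 7.80 / 7 = 1.1143%
Σ(r − μ)² = 24.3086; population σ = √(24.3086/7) = 1.8635%
VaR = −(μ − z·σ) = −(1.1143 − 1.960 × 1.8635) = −(-2.5382) = 2.5382%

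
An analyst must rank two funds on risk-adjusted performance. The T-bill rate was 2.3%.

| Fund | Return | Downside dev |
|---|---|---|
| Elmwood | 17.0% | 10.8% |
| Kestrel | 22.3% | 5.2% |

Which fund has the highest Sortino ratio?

Elmwood: Sortino ratio = (17.0% − 2.3%) / 10.8% = 1.361
Kestrel: Sortino ratio = (22.3% − 2.3%) / 5.2% = 3.846
Highest: Kestrel (3.846).

Kestrel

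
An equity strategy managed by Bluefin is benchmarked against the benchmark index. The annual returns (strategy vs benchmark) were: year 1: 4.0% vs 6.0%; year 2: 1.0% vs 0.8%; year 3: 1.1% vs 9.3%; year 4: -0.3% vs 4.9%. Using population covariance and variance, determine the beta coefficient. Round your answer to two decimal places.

r̄p = 1.4500%,  r̄m = 5.2500%
Cov = Σ(rp − r̄p)(rm − r̄m) / 4 = 0.7775
Var(rm) = Σ(rm − r̄m)² / 4 = 9.2225
β = Cov / Var = 0.7775 / 9.2225 = 0.0843

0.08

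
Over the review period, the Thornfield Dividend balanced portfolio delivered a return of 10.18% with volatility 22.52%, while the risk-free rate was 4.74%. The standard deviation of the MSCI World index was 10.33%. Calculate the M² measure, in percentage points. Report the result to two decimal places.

Sharpe = (Rp − Rf) / σp = (10.18% − 4.74%) / 22.52% = 0.2416
M² = Rf + Sharpe × σm = 4.74% + 0.2416 × 10.33% = 7.2357%

7.24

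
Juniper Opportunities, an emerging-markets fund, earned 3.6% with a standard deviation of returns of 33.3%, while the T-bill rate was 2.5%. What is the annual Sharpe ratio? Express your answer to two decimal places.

0.03

Sharpe = (Rp − Rf) / σp = (3.6% − 2.5%) / 33.3% = 1.10% / 33.3% = 0.0330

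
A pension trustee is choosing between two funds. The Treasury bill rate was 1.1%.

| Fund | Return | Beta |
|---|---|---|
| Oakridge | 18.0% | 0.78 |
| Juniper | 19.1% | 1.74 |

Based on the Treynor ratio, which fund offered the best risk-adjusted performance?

Oakridge

Oakridge: Treynor = (18.0% − 1.1%) / 0.78 = 21.667
Juniper: Treynor = (19.1% − 1.1%) / 1.74 = 10.345
Highest: Oakridge (21.667).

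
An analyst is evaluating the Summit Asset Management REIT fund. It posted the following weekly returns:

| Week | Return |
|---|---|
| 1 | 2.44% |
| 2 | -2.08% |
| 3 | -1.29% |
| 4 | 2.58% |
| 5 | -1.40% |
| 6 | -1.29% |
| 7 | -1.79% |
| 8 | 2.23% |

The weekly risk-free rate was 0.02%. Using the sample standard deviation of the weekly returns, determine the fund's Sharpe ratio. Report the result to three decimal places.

r̄ = (2.44 − 2.08 − 1.29 + 2.58 − 1.4 − 1.29 − 1.79 + 2.23) / 8 = -0.0750%
Σ(r − r̄)² = (2.44 − (-0.0750))² + (-2.08 − (-0.0750))² + … = 30.3566
σ = √[30.3566 / 7] = 2.0825%
Sharpe = (r̄ − rf) / σ = (-0.0750 − 0.02) / 2.0825 = -0.0950 / 2.0825 = -0.0456

-0.046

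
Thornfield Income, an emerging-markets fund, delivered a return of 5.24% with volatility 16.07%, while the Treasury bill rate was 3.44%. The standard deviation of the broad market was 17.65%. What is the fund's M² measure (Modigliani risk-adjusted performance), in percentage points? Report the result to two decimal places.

5.42

Sharpe = (Rp − Rf) / σp = (5.24% − 3.44%) / 16.07% = 0.1120
M² = Rf + Sharpe × σm = 3.44% + 0.1120 × 17.65% = 5.4168%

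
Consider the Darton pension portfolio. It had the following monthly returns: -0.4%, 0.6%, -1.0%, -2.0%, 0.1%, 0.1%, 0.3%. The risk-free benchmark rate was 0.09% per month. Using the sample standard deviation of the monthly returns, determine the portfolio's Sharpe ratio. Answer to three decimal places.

-0.464

Mean return r̄ = -2.30 / 7 = -0.3286%
Σ(r − r̄)² = (-0.4 − (-0.3286))² + (0.6 − (-0.3286))² + … = 4.8743
sample σ = √(4.8743 / 6) = √0.8124 = 0.9013%
Sharpe = (r̄ − rf) / σ = (-0.3286 − 0.09) / 0.9013 = -0.4186 / 0.9013 = -0.4644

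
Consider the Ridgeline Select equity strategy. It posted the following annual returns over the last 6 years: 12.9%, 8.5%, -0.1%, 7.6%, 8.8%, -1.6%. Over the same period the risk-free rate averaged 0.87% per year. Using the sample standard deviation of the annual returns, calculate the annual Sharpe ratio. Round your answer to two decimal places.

μ = (12.9 + 8.5 − 0.1 + 7.6 + 8.8 − 1.6) / 6 = 36.10 / 6 = 6.0167%
Σ(r − μ)² = 159.2283; sample σ = √(159.2283/5) = 5.6432%
Sharpe = (μ − rf) / σ = (6.0167 − 0.87) / 5.6432 = 5.1467 / 5.6432 = 0.9120

0.91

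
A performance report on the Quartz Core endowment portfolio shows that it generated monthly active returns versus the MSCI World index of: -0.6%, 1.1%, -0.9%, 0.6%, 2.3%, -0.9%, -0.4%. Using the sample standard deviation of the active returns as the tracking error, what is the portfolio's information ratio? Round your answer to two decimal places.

r̄ = (-0.6 + 1.1 − 0.9 + 0.6 + 2.3 − 0.9 − 0.4) / 7 = 1.20 / 7 = 0.1714%
Σ(r − r̄)² = (-0.6 − 0.1714)² + (1.1 − 0.1714)² + … = 8.7943
sample σ = √(8.7943 / 6) = √1.4657 = 1.2107%
IR = r̄ / tracking error = 0.1714 / 1.2107 = 0.1416

0.14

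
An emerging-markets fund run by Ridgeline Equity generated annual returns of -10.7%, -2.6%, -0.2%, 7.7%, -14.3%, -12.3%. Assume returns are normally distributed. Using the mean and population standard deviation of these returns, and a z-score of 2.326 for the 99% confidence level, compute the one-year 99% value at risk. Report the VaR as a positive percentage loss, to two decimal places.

r̄ = (-10.7 − 2.6 − 0.2 + 7.7 − 14.3 − 12.3) / 6 = -32.40 / 6 = -5.4000%
Σ(r − r̄)² = (-10.7 − (-5.4000))² + (-2.6 − (-5.4000))² + … = 361.4000
σ = √[361.4000 / 6] = 7.7610%
VaR = −(r̄ − z·σ) = −(-5.4000 − 2.326 × 7.7610) = −(-23.4521) = 23.4521%

23.45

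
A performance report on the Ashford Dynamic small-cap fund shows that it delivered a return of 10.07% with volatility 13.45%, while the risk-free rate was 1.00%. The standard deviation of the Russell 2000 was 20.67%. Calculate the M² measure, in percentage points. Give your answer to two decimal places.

14.94

Sharpe = (Rp − Rf) / σp = (10.07% − 1.00%) / 13.45% = 0.6743
M² = Rf + Sharpe × σm = 1.00% + 0.6743 × 20.67% = 14.9378%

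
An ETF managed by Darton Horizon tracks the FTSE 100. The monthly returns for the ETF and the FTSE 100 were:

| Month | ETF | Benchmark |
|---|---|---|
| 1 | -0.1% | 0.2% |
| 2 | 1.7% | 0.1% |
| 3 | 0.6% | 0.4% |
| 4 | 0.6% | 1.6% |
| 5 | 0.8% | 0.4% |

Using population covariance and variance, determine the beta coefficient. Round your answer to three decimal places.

r̄p = 0.7200%,  r̄m = 0.5400%
Cov = Σ(rp − r̄p)(rm − r̄m) / 5 = -0.0548
Var(rm) = Σ(rm − r̄m)² / 5 = 0.2944
β = Cov / Var = -0.0548 / 0.2944 = -0.1861

-0.186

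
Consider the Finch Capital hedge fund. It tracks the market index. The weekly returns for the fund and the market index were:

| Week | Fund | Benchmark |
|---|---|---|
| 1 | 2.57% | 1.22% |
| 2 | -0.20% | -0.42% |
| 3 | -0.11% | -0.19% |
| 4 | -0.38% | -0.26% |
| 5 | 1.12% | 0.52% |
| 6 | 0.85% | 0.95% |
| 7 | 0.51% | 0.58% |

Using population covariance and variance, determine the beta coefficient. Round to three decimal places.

r̄p = 0.6229%,  r̄m = 0.3429%
Cov = Σ(rp − r̄p)(rm − r̄m) / 7 = 0.5043
Var(rm) = Σ(rm − r̄m)² / 7 = 0.3507
β = Cov / Var = 0.5043 / 0.3507 = 1.4380

1.438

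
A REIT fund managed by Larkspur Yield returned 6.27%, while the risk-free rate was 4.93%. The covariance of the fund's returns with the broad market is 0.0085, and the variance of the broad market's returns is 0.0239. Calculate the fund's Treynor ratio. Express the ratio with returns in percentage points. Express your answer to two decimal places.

3.77

β = Cov / Var = 0.0085 / 0.0239 = 0.3556
Treynor = (Rp − Rf) / β = (6.27% − 4.93%) / 0.3556 = 1.34 / 0.3556 = 3.7683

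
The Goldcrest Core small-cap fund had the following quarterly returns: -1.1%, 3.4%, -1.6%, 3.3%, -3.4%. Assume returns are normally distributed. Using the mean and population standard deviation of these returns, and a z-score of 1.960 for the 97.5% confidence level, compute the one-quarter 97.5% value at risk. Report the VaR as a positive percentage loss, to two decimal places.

Mean return μ = 0.60 / 5 = 0.1200%
Σ(r − μ)² = 37.7080; population σ = √(37.7080/5) = 2.7462%
VaR = −(μ − z·σ) = −(0.1200 − 1.960 × 2.7462) = −(-5.2626) = 5.2626%

5.26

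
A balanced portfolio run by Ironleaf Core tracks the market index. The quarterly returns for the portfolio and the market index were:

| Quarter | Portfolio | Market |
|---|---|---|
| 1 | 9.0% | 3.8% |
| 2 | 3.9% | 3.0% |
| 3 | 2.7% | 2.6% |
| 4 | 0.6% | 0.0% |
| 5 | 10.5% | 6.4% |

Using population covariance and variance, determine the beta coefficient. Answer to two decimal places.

r̄p = 5.3400%,  r̄m = 3.1600%
Cov = Σ(rp − r̄p)(rm − r̄m) / 5 = 7.1496
Var(rm) = Σ(rm − r̄m)² / 5 = 4.2464
β = Cov / Var = 7.1496 / 4.2464 = 1.6837

1.68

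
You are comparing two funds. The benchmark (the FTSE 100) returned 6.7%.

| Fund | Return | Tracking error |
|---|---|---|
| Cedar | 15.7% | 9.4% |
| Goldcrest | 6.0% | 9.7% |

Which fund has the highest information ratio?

Cedar

Cedar: IR = (15.7% − 6.7%) / 9.4% = 0.957
Goldcrest: IR = (6.0% − 6.7%) / 9.7% = -0.072
Highest: Cedar (0.957).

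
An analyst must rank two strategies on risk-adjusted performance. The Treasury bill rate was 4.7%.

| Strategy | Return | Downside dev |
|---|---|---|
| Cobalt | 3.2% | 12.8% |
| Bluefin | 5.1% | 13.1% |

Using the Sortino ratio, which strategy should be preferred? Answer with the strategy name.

Cobalt: Sortino ratio = (3.2% − 4.7%) / 12.8% = -0.117
Bluefin: Sortino ratio = (5.1% − 4.7%) / 13.1% = 0.031
Highest: Bluefin (0.031).

Bluefin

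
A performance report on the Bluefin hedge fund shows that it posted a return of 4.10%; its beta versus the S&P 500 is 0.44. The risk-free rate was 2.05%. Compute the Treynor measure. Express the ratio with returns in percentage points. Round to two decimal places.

Treynor = (Rp − Rf) / β = (4.10% − 2.05%) / 0.44 = 2.05 / 0.44 = 4.6591

4.66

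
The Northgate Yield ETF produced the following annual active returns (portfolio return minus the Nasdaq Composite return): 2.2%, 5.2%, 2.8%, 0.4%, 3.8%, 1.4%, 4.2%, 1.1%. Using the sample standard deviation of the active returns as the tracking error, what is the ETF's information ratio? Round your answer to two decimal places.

1.58

Mean return r̄ = 21.10 / 8 = 2.6375%
Σ(r − r̄)² = (2.2 − 2.6375)² + (5.2 − 2.6375)² + (2.8 − 2.6375)² + … = 19.4788
sample σ = √(19.4788 / 7) = √2.7827 = 1.6681%
IR = r̄ / tracking error = 2.6375 / 1.6681 = 1.5811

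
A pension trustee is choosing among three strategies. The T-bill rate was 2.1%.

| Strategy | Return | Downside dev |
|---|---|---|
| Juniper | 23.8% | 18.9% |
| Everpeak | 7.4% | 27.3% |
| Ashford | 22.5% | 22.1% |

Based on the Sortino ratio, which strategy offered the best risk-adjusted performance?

Juniper

Juniper: Sortino ratio = (23.8% − 2.1%) / 18.9% = 1.148
Everpeak: Sortino ratio = (7.4% − 2.1%) / 27.3% = 0.194
Ashford: Sortino ratio = (22.5% − 2.1%) / 22.1% = 0.923
Highest: Juniper (1.148).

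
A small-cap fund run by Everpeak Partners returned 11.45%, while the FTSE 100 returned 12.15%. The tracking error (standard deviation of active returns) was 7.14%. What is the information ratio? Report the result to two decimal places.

IR = (Rp − Rb) / TE = (11.45% − 12.15%) / 7.14% = -0.70% / 7.14% = -0.0980

-0.10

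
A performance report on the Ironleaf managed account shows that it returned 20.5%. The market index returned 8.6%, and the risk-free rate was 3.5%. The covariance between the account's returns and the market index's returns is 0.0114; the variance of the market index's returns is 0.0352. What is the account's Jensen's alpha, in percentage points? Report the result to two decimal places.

β = Cov / Var = 0.0114 / 0.0352 = 0.3239
E[R] = Rf + β(Rm − Rf) = 3.5% + 0.3239 × (8.6% − 3.5%) = 5.1519%
α = Rp − E[R] = 20.5% − 5.1519% = 15.3481

15.35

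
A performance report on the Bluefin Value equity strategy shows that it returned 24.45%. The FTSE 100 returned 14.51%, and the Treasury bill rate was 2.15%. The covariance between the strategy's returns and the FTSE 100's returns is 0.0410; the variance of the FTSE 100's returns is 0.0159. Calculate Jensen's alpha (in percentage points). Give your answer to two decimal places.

-9.57

β = Cov / Var = 0.0410 / 0.0159 = 2.5786
E[R] = Rf + β(Rm − Rf) = 2.15% + 2.5786 × (14.51% − 2.15%) = 34.0215%
α = Rp − E[R] = 24.45% − 34.0215% = -9.5715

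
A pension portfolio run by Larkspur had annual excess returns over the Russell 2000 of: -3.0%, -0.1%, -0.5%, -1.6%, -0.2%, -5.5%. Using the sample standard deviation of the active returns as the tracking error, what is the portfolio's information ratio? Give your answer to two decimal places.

r̄ = (-3 − 0.1 − 0.5 − 1.6 − 0.2 − 5.5) / 6 = -10.90 / 6 = -1.8167%
Sample std dev = √[22.3083 / 5] = 2.1123%
IR = r̄ / tracking error = -1.8167 / 2.1123 = -0.8601

-0.86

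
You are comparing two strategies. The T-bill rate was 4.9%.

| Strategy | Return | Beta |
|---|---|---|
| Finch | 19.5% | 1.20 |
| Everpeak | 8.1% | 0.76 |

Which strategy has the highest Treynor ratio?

Finch: Treynor = (19.5% − 4.9%) / 1.20 = 12.167
Everpeak: Treynor = (8.1% − 4.9%) / 0.76 = 4.211
Highest: Finch (12.167).

Finch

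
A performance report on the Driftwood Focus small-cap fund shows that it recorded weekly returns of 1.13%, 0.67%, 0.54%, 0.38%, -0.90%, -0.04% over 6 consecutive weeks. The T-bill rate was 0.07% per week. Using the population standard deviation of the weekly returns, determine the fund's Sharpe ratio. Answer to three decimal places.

Mean return r̄ = 1.780 / 6 = 0.2967%
Population σ = √[Σ(r − r̄)² / 6] = √[2.4453 / 6] = √0.4076 = 0.6384%
Sharpe = (r̄ − rf) / σ = (0.2967 − 0.07) / 0.6384 = 0.2267 / 0.6384 = 0.3551

0.355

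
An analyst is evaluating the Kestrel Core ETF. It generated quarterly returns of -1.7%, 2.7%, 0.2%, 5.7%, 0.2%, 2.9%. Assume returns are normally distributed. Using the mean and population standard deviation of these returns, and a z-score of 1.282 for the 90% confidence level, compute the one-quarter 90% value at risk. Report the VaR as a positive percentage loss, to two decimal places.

1.41

r̄ = (-1.7 + 2.7 + 0.2 + 5.7 + 0.2 + 2.9) / 6 = 1.6667%
Σ(r − r̄)² = (-1.7 − 1.6667)² + (2.7 − 1.6667)² + (0.2 − 1.6667)² + … = 34.4933
σ = √[34.4933 / 6] = 2.3977%
VaR = −(r̄ − z·σ) = −(1.6667 − 1.282 × 2.3977) = −(-1.4072) = 1.4072%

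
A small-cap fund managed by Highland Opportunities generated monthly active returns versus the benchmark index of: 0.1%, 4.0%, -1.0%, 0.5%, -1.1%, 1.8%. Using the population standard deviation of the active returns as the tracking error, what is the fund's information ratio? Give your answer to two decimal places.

r̄ = (0.1 + 4 − 1 + 0.5 − 1.1 + 1.8) / 6 = 0.7167%
Population σ = √[Σ(r − r̄)² / 6] = √[18.6283 / 6] = √3.1047 = 1.7620%
IR = r̄ / tracking error = 0.7167 / 1.7620 = 0.4068

0.41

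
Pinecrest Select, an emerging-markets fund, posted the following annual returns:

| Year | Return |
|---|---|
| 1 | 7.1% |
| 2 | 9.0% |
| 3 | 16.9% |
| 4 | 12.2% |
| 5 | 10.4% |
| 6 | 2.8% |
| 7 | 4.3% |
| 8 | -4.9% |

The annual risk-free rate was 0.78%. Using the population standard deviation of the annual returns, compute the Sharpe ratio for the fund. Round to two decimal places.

1.04

r̄ = (7.1 + 9 + 16.9 + 12.2 + 10.4 + 2.8 + 4.3 − 4.9) / 8 = 7.2250%
Σ(r − r̄)² = 306.7550; population σ = √(306.7550/8) = 6.1923%
Sharpe = (r̄ − rf) / σ = (7.2250 − 0.78) / 6.1923 = 6.4450 / 6.1923 = 1.0408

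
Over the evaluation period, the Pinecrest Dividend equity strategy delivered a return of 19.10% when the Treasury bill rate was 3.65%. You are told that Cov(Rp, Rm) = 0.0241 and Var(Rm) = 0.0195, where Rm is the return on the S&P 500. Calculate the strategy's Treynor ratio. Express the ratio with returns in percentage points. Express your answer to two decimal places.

12.50

β = Cov / Var = 0.0241 / 0.0195 = 1.2359
Treynor = (Rp − Rf) / β = (19.10% − 3.65%) / 1.2359 = 15.45 / 1.2359 = 12.5010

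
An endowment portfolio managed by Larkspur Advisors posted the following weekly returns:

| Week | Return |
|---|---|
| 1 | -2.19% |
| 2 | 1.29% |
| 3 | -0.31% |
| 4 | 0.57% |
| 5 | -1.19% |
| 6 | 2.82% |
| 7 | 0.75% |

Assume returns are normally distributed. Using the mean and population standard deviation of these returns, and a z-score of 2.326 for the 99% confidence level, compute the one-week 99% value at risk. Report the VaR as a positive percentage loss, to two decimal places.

3.31

r̄ = (-2.19 + 1.29 − 0.31 + 0.57 − 1.19 + 2.82 + 0.75) / 7 = 0.2486%
Σ(r − r̄)² = (-2.19 − 0.2486)² + (1.29 − 0.2486)² + … = 16.3797
σ = √[16.3797 / 7] = 1.5297%
VaR = −(r̄ − z·σ) = −(0.2486 − 2.326 × 1.5297) = −(-3.3095) = 3.3095%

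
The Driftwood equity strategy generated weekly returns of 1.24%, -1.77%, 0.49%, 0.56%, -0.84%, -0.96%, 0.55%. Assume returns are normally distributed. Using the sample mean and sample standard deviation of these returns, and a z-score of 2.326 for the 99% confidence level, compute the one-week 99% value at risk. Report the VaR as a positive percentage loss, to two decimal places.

2.63

r̄ = (1.24 − 1.77 + 0.49 + 0.56 − 0.84 − 0.96 + 0.55) / 7 = -0.730 / 7 = -0.1043%
Σ(r − r̄)² = 7.0778; sample σ = √(7.0778/6) = 1.0861%
VaR = −(r̄ − z·σ) = −(-0.1043 − 2.326 × 1.0861) = −(-2.6306) = 2.6306%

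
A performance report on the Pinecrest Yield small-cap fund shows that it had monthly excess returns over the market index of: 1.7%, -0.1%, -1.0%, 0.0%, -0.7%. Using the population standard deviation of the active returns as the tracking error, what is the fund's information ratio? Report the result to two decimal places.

-0.02

Mean return r̄ = -0.10 / 5 = -0.0200%
Σ(r − r̄)² = (1.7 − (-0.0200))² + (-0.1 − (-0.0200))² + … = 4.3880
population σ = √(4.3880 / 5) = √0.8776 = 0.9368%
IR = r̄ / tracking error = -0.0200 / 0.9368 = -0.0213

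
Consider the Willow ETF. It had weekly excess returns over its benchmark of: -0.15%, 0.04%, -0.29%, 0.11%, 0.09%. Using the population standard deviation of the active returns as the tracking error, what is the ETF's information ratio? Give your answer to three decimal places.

-0.258

r̄ = (-0.15 + 0.04 − 0.29 + 0.11 + 0.09) / 5 = -0.200 / 5 = -0.0400%
Population σ = √[Σ(r − r̄)² / 5] = √[0.1204 / 5] = √0.0241 = 0.1552%
IR = r̄ / tracking error = -0.0400 / 0.1552 = -0.2577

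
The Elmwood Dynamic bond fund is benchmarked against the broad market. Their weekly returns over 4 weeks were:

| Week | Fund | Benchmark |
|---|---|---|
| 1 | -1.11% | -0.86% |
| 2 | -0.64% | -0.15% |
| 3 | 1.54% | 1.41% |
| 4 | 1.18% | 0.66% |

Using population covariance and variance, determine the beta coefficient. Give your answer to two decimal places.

r̄p = 0.2425%,  r̄m = 0.2650%
Cov = Σ(rp − r̄p)(rm − r̄m) / 4 = 0.9359
Var(rm) = Σ(rm − r̄m)² / 4 = 0.7262
β = Cov / Var = 0.9359 / 0.7262 = 1.2888

1.29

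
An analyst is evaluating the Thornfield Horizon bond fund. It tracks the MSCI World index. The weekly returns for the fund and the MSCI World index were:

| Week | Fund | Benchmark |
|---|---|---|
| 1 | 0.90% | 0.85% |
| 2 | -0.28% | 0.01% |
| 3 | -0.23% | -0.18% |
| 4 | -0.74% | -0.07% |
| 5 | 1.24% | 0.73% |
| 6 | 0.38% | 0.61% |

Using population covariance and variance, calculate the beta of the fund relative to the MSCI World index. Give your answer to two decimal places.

r̄p = 0.2117%,  r̄m = 0.3250%
Cov = Σ(rp − r̄p)(rm − r̄m) / 6 = 0.2633
Var(rm) = Σ(rm − r̄m)² / 6 = 0.1719
β = Cov / Var = 0.2633 / 0.1719 = 1.5317

1.53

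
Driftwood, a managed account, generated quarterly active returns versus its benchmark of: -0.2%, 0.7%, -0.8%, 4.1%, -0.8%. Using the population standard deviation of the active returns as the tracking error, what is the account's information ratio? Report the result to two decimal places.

0.33

μ = (-0.2 + 0.7 − 0.8 + 4.1 − 0.8) / 5 = 3.00 / 5 = 0.6000%
Population std dev = √[16.8200 / 5] = 1.8341%
IR = μ / tracking error = 0.6000 / 1.8341 = 0.3271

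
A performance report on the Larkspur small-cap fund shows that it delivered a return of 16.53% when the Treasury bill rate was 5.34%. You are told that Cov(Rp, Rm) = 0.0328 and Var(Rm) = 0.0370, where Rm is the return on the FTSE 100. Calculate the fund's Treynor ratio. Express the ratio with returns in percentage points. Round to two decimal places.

12.62

β = Cov / Var = 0.0328 / 0.0370 = 0.8865
Treynor = (Rp − Rf) / β = (16.53% − 5.34%) / 0.8865 = 11.19 / 0.8865 = 12.6227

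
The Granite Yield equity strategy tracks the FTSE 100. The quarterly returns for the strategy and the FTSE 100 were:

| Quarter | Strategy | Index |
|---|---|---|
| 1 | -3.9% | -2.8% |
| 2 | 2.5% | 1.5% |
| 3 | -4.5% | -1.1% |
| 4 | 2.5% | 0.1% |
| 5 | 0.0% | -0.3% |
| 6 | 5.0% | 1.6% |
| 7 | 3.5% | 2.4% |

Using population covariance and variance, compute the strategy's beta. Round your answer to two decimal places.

r̄p = 0.7286%,  r̄m = 0.2000%
Cov = Σ(rp − r̄p)(rm − r̄m) / 7 = 5.0357
Var(rm) = Σ(rm − r̄m)² / 7 = 2.7771
β = Cov / Var = 5.0357 / 2.7771 = 1.8133

1.81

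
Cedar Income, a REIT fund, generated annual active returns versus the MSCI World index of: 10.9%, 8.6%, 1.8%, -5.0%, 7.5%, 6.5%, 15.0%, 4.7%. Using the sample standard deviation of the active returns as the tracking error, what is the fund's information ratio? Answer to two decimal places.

1.04

r̄ = (10.9 + 8.6 + 1.8 − 5 + 7.5 + 6.5 + 15 + 4.7) / 8 = 50.00 / 8 = 6.2500%
Σ(r − r̄)² = 254.1000; sample σ = √(254.1000/7) = 6.0249%
IR = r̄ / tracking error = 6.2500 / 6.0249 = 1.0374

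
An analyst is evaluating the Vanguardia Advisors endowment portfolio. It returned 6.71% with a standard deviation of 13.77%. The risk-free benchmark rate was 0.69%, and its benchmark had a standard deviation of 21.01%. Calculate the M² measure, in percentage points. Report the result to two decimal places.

9.88

Sharpe = (Rp − Rf) / σp = (6.71% − 0.69%) / 13.77% = 0.4372
M² = Rf + Sharpe × σm = 0.69% + 0.4372 × 21.01% = 9.8756%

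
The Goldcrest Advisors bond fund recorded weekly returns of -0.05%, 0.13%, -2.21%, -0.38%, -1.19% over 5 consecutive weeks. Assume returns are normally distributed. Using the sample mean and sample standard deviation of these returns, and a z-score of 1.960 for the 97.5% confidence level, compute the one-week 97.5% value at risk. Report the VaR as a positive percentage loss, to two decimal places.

2.63

μ = (-0.05 + 0.13 − 2.21 − 0.38 − 1.19) / 5 = -0.7400%
Σ(r − μ)² = (-0.05 − (-0.7400))² + (0.13 − (-0.7400))² + … = 3.7260
sample σ = √(3.7260 / 4) = √0.9315 = 0.9651%
VaR = −(μ − z·σ) = −(-0.7400 − 1.960 × 0.9651) = −(-2.6316) = 2.6316%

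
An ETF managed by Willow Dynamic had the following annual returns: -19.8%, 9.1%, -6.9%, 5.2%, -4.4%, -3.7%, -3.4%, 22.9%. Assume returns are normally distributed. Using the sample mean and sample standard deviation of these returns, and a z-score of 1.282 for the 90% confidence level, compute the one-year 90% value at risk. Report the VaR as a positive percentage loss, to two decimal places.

μ = (-19.8 + 9.1 − 6.9 + 5.2 − 4.4 − 3.7 − 3.4 + 22.9) / 8 = -0.1250%
Σ(r − μ)² = (-19.8 − (-0.1250))² + (9.1 − (-0.1250))² + (-6.9 − (-0.1250))² + … = 1118.3950
sample σ = √(1118.3950 / 7) = √159.7707 = 12.6400%
VaR = −(μ − z·σ) = −(-0.1250 − 1.282 × 12.6400) = −(-16.3295) = 16.3295%

16.33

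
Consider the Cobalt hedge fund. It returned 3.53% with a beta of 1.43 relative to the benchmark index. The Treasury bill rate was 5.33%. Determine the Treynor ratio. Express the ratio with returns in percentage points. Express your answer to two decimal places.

-1.26

Treynor = (Rp − Rf) / β = (3.53% − 5.33%) / 1.43 = -1.80 / 1.43 = -1.2587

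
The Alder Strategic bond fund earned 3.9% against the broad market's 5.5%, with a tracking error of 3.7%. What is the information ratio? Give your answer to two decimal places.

IR = (Rp − Rb) / TE = (3.9% − 5.5%) / 3.7% = -1.60% / 3.7% = -0.4324

-0.43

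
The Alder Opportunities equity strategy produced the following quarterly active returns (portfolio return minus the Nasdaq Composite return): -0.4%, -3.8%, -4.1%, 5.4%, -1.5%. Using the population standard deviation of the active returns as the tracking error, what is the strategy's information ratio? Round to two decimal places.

-0.26

r̄ = (-0.4 − 3.8 − 4.1 + 5.4 − 1.5) / 5 = -0.8800%
Σ(r − r̄)² = 58.9480; population σ = √(58.9480/5) = 3.4336%
IR = r̄ / tracking error = -0.8800 / 3.4336 = -0.2563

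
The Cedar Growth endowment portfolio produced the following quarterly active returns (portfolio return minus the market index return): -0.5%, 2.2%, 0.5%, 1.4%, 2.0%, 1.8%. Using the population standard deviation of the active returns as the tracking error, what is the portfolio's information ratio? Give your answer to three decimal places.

μ = (-0.5 + 2.2 + 0.5 + 1.4 + 2 + 1.8) / 6 = 1.2333%
Σ(r − μ)² = 5.4133; population σ = √(5.4133/6) = 0.9499%
IR = μ / tracking error = 1.2333 / 0.9499 = 1.2983

1.298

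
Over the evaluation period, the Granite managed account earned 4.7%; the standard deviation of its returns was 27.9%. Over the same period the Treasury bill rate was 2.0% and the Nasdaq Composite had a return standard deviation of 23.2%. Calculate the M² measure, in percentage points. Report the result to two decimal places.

4.25

Sharpe = (Rp − Rf) / σp = (4.7% − 2.0%) / 27.9% = 0.0968
M² = Rf + Sharpe × σm = 2.0% + 0.0968 × 23.2% = 4.2458%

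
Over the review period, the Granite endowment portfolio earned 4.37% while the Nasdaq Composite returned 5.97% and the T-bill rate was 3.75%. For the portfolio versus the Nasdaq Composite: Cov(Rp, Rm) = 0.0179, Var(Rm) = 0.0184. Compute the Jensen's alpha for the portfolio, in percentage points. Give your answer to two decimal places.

β = Cov / Var = 0.0179 / 0.0184 = 0.9728
E[R] = Rf + β(Rm − Rf) = 3.75% + 0.9728 × (5.97% − 3.75%) = 5.9096%
α = Rp − E[R] = 4.37% − 5.9096% = -1.5396

-1.54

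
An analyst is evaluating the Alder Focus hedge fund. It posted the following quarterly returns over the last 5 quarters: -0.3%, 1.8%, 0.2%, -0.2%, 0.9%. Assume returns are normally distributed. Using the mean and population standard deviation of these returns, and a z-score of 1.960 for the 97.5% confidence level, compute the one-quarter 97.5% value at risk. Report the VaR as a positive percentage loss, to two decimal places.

1.06

Mean return r̄ = 2.40 / 5 = 0.4800%
Σ(r − r̄)² = 3.0680; population σ = √(3.0680/5) = 0.7833%
VaR = −(r̄ − z·σ) = −(0.4800 − 1.960 × 0.7833) = −(-1.0553) = 1.0553%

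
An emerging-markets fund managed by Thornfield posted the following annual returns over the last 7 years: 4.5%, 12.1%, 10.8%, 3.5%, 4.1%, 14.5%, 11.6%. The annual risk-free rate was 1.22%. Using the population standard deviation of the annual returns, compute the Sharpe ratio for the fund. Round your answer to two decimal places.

1.79

r̄ = (4.5 + 12.1 + 10.8 + 3.5 + 4.1 + 14.5 + 11.6) / 7 = 61.10 / 7 = 8.7286%
Σ(r − r̄)² = 123.8543; population σ = √(123.8543/7) = 4.2064%
Sharpe = (r̄ − rf) / σ = (8.7286 − 1.22) / 4.2064 = 7.5086 / 4.2064 = 1.7850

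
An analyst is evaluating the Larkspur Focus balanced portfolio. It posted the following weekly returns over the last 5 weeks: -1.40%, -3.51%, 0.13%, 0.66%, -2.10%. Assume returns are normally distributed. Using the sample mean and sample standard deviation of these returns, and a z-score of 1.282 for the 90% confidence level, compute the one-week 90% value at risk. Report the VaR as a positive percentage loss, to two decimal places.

Mean return μ = -6.220 / 5 = -1.2440%
Sample std dev = √[11.4049 / 4] = 1.6886%
VaR = −(μ − z·σ) = −(-1.2440 − 1.282 × 1.6886) = −(-3.4088) = 3.4088%

3.41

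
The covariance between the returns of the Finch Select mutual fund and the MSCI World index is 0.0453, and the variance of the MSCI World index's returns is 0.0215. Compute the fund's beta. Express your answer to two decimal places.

2.11

β = Cov(Rp, Rm) / Var(Rm) = 0.0453 / 0.0215 = 2.1070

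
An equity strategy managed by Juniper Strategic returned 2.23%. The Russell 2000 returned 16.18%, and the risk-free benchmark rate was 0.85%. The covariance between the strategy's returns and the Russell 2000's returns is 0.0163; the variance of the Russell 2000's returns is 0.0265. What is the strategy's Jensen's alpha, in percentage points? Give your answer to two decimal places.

β = Cov / Var = 0.0163 / 0.0265 = 0.6151
E[R] = Rf + β(Rm − Rf) = 0.85% + 0.6151 × (16.18% − 0.85%) = 10.2795%
α = Rp − E[R] = 2.23% − 10.2795% = -8.0495

-8.05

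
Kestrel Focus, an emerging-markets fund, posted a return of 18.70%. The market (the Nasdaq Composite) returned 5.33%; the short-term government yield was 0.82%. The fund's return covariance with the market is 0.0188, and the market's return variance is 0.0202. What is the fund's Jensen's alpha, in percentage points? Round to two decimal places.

β = Cov / Var = 0.0188 / 0.0202 = 0.9307
E[R] = Rf + β(Rm − Rf) = 0.82% + 0.9307 × (5.33% − 0.82%) = 5.0175%
α = Rp − E[R] = 18.70% − 5.0175% = 13.6825

13.68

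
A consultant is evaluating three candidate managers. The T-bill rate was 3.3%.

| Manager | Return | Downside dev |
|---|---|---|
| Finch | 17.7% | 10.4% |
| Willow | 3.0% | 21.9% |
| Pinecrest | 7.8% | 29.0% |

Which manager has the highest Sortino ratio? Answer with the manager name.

Finch

Finch: Sortino ratio = (17.7% − 3.3%) / 10.4% = 1.385
Willow: Sortino ratio = (3.0% − 3.3%) / 21.9% = -0.014
Pinecrest: Sortino ratio = (7.8% − 3.3%) / 29.0% = 0.155
Highest: Finch (1.385).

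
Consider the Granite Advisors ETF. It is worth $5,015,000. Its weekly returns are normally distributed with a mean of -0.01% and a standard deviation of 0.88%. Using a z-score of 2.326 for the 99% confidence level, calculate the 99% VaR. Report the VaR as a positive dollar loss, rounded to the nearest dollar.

Return at the 99% tail: μ − z·σ = -0.01% − 2.326 × 0.88% = -0.01 − 2.04688 = -2.05688%
VaR = −(-2.05688%) × $5,015,000 = 2.05688% × $5,015,000 = $103,153

$103,153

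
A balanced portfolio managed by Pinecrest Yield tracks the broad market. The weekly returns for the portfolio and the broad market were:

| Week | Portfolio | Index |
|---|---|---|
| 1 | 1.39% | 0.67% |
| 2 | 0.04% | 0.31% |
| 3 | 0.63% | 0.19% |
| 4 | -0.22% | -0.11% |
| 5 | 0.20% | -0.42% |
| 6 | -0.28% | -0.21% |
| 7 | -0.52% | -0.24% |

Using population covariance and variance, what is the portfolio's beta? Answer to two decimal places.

1.33

r̄p = 0.1771%,  r̄m = 0.0271%
Cov = Σ(rp − r̄p)(rm − r̄m) / 7 = 0.1648
Var(rm) = Σ(rm − r̄m)² / 7 = 0.1237
β = Cov / Var = 0.1648 / 0.1237 = 1.3323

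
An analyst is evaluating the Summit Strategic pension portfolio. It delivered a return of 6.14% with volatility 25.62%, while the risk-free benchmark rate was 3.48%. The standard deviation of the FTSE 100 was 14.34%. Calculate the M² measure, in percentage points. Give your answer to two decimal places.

Sharpe = (Rp − Rf) / σp = (6.14% − 3.48%) / 25.62% = 0.1038
M² = Rf + Sharpe × σm = 3.48% + 0.1038 × 14.34% = 4.9685%

4.97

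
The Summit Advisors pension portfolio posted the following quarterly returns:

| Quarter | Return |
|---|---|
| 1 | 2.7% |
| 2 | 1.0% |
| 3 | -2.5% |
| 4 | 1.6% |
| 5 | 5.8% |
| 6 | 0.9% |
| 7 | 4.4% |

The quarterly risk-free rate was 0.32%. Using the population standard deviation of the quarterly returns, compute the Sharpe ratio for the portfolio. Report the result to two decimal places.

0.67

Mean return μ = 13.90 / 7 = 1.9857%
Population σ = √[Σ(r − μ)² / 7] = √[43.3086 / 7] = √6.1869 = 2.4873%
Sharpe = (μ − rf) / σ = (1.9857 − 0.32) / 2.4873 = 1.6657 / 2.4873 = 0.6697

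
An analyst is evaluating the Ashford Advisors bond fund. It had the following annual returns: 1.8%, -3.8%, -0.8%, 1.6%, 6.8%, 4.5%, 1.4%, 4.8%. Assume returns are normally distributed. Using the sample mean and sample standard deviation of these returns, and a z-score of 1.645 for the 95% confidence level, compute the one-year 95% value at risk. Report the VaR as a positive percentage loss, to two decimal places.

r̄ = (1.8 − 3.8 − 0.8 + 1.6 + 6.8 + 4.5 + 1.4 + 4.8) / 8 = 2.0375%
Sample std dev = √[79.1588 / 7] = 3.3628%
VaR = −(r̄ − z·σ) = −(2.0375 − 1.645 × 3.3628) = −(-3.4943) = 3.4943%

3.49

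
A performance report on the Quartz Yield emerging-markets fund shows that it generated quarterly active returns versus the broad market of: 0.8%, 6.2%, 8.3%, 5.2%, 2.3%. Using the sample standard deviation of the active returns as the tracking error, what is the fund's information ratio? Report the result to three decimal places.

1.513

r̄ = (0.8 + 6.2 + 8.3 + 5.2 + 2.3) / 5 = 4.5600%
Σ(r − r̄)² = 36.3320; sample σ = √(36.3320/4) = 3.0138%
IR = r̄ / tracking error = 4.5600 / 3.0138 = 1.5130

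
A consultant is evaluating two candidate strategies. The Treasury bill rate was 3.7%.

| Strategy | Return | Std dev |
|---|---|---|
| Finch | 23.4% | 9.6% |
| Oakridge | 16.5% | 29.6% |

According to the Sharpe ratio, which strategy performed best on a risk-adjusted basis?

Finch: Sharpe ratio = (23.4% − 3.7%) / 9.6% = 2.052
Oakridge: Sharpe ratio = (16.5% − 3.7%) / 29.6% = 0.432
Highest: Finch (2.052).

Finch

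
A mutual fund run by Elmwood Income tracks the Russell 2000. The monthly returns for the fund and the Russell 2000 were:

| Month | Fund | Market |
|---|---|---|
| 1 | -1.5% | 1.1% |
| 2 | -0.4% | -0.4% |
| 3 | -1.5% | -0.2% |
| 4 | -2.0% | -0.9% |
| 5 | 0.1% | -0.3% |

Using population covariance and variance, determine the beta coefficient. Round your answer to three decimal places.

r̄p = -1.0600%,  r̄m = -0.1400%
Cov = Σ(rp − r̄p)(rm − r̄m) / 5 = -0.0324
Var(rm) = Σ(rm − r̄m)² / 5 = 0.4424
β = Cov / Var = -0.0324 / 0.4424 = -0.0732

-0.073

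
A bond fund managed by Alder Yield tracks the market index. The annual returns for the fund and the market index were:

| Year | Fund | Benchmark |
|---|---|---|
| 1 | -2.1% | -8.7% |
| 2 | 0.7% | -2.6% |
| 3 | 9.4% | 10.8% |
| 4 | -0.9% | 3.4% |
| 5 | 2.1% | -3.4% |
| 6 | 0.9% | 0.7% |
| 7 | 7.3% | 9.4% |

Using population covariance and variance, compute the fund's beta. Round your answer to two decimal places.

r̄p = 2.4857%,  r̄m = 1.3714%
Cov = Σ(rp − r̄p)(rm − r̄m) / 7 = 21.8796
Var(rm) = Σ(rm − r̄m)² / 7 = 42.5563
β = Cov / Var = 21.8796 / 42.5563 = 0.5141

0.51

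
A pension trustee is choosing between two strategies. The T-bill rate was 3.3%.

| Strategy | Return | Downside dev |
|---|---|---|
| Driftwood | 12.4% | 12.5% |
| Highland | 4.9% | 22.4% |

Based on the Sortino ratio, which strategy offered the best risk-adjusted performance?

Driftwood: Sortino ratio = (12.4% − 3.3%) / 12.5% = 0.728
Highland: Sortino ratio = (4.9% − 3.3%) / 22.4% = 0.071
Highest: Driftwood (0.728).

Driftwood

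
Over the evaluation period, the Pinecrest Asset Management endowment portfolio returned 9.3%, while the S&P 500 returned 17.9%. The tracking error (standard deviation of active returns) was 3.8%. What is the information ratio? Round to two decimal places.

IR = (Rp − Rb) / TE = (9.3% − 17.9%) / 3.8% = -8.60% / 3.8% = -2.2632

-2.26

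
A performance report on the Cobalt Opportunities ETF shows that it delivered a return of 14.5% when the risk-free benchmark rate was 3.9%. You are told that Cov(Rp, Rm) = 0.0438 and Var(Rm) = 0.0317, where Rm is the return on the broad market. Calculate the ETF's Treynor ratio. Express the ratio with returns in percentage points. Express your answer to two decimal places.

β = Cov / Var = 0.0438 / 0.0317 = 1.3817
Treynor = (Rp − Rf) / β = (14.5% − 3.9%) / 1.3817 = 10.60 / 1.3817 = 7.6717

7.67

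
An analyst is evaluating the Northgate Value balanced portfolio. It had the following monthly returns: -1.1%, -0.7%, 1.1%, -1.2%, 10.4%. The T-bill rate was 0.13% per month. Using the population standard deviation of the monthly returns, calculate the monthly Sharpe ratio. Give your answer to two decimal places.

0.35

r̄ = (-1.1 − 0.7 + 1.1 − 1.2 + 10.4) / 5 = 1.7000%
Σ(r − r̄)² = (-1.1 − 1.7000)² + (-0.7 − 1.7000)² + (1.1 − 1.7000)² + … = 98.0600
population σ = √(98.0600 / 5) = √19.6120 = 4.4285%
Sharpe = (r̄ − rf) / σ = (1.7000 − 0.13) / 4.4285 = 1.5700 / 4.4285 = 0.3545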